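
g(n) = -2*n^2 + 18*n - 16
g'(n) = 18 - 4*n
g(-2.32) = -68.52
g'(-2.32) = 27.28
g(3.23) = 21.27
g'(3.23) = 5.08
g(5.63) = 21.95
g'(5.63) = -4.52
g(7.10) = 10.98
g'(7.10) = -10.40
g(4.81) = 24.31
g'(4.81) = -1.24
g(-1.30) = -42.78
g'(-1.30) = 23.20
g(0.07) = -14.75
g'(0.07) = 17.72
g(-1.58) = -49.43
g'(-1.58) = 24.32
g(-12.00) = -520.00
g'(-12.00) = 66.00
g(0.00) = -16.00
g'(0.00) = 18.00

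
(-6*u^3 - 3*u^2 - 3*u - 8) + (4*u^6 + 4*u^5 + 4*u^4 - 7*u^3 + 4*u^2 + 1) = 4*u^6 + 4*u^5 + 4*u^4 - 13*u^3 + u^2 - 3*u - 7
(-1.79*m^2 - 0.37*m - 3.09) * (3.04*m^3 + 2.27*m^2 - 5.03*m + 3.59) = -5.4416*m^5 - 5.1881*m^4 - 1.2298*m^3 - 11.5793*m^2 + 14.2144*m - 11.0931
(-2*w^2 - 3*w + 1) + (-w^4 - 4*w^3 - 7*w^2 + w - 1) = -w^4 - 4*w^3 - 9*w^2 - 2*w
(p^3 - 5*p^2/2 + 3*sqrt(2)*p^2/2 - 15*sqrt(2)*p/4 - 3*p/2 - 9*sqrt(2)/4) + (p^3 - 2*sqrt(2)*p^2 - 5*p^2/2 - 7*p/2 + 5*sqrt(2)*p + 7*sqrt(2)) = 2*p^3 - 5*p^2 - sqrt(2)*p^2/2 - 5*p + 5*sqrt(2)*p/4 + 19*sqrt(2)/4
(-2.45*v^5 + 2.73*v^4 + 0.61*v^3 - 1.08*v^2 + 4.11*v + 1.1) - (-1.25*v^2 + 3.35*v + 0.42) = -2.45*v^5 + 2.73*v^4 + 0.61*v^3 + 0.17*v^2 + 0.76*v + 0.68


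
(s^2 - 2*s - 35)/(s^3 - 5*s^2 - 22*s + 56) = (s + 5)/(s^2 + 2*s - 8)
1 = 1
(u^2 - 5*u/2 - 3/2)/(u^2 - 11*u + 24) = (u + 1/2)/(u - 8)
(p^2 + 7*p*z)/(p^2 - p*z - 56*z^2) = p/(p - 8*z)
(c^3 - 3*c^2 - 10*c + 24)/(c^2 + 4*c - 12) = (c^2 - c - 12)/(c + 6)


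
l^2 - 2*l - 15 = (l - 5)*(l + 3)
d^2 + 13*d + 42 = (d + 6)*(d + 7)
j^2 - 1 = (j - 1)*(j + 1)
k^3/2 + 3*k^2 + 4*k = k*(k/2 + 1)*(k + 4)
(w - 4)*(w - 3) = w^2 - 7*w + 12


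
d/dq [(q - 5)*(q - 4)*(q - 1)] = 3*q^2 - 20*q + 29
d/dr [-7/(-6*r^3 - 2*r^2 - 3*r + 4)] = 7*(-18*r^2 - 4*r - 3)/(6*r^3 + 2*r^2 + 3*r - 4)^2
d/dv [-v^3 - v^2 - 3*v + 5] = -3*v^2 - 2*v - 3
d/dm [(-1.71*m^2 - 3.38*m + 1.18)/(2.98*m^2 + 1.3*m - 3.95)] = (7.8494*m^2 + 6.4762*m + 11.817)/(8.8804*m^4 + 7.748*m^3 - 21.852*m^2 - 10.27*m + 15.6025)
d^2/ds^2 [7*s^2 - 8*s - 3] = 14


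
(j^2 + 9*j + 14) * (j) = j^3 + 9*j^2 + 14*j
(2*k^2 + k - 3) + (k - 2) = 2*k^2 + 2*k - 5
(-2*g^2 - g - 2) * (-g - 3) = 2*g^3 + 7*g^2 + 5*g + 6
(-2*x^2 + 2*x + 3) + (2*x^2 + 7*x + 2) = 9*x + 5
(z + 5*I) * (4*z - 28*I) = 4*z^2 - 8*I*z + 140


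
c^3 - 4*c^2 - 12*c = c*(c - 6)*(c + 2)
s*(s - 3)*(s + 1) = s^3 - 2*s^2 - 3*s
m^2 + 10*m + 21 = (m + 3)*(m + 7)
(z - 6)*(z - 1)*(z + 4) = z^3 - 3*z^2 - 22*z + 24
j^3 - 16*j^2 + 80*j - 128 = (j - 8)*(j - 4)^2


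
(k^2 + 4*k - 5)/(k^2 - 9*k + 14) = (k^2 + 4*k - 5)/(k^2 - 9*k + 14)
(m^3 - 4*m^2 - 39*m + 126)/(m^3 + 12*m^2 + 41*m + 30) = (m^2 - 10*m + 21)/(m^2 + 6*m + 5)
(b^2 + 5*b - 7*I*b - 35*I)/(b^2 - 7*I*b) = (b + 5)/b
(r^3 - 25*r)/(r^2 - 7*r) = (r^2 - 25)/(r - 7)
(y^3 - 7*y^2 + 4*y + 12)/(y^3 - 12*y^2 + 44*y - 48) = (y + 1)/(y - 4)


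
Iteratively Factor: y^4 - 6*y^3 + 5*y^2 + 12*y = (y + 1)*(y^3 - 7*y^2 + 12*y) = (y - 4)*(y + 1)*(y^2 - 3*y) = (y - 4)*(y - 3)*(y + 1)*(y)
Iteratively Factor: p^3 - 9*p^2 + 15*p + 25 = (p - 5)*(p^2 - 4*p - 5) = (p - 5)^2*(p + 1)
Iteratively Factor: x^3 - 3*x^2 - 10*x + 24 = (x + 3)*(x^2 - 6*x + 8) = (x - 2)*(x + 3)*(x - 4)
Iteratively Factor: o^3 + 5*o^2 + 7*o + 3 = (o + 1)*(o^2 + 4*o + 3) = (o + 1)^2*(o + 3)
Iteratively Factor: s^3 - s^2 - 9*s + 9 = (s + 3)*(s^2 - 4*s + 3) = (s - 1)*(s + 3)*(s - 3)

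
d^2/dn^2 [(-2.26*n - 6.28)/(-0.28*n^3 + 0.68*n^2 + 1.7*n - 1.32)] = (1.063104*n^5 + 3.3264*n^4 - 14.889824*n^3 - 10.536*n^2 + 41.803008*n + 57.715136)/(0.021952*n^9 - 0.159936*n^8 - 0.0114239999999999*n^7 + 1.938112*n^6 - 1.438608*n^5 - 7.834416*n^4 + 5.706136*n^3 + 7.889904*n^2 - 8.88624*n + 2.299968)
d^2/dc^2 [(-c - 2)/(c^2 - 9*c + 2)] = 2*(-(c + 2)*(2*c - 9)^2 + (3*c - 7)*(c^2 - 9*c + 2))/(c^2 - 9*c + 2)^3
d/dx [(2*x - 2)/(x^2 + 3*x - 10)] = 2*(-x^2 + 2*x - 7)/(x^4 + 6*x^3 - 11*x^2 - 60*x + 100)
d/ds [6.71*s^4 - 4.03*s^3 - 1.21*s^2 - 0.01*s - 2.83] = 26.84*s^3 - 12.09*s^2 - 2.42*s - 0.01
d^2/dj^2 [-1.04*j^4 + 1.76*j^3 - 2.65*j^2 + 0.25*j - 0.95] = -12.48*j^2 + 10.56*j - 5.3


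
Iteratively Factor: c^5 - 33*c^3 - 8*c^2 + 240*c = (c + 4)*(c^4 - 4*c^3 - 17*c^2 + 60*c) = (c - 3)*(c + 4)*(c^3 - c^2 - 20*c) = c*(c - 3)*(c + 4)*(c^2 - c - 20) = c*(c - 3)*(c + 4)^2*(c - 5)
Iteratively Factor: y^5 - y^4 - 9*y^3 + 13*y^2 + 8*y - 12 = (y - 1)*(y^4 - 9*y^2 + 4*y + 12) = (y - 1)*(y + 3)*(y^3 - 3*y^2 + 4) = (y - 2)*(y - 1)*(y + 3)*(y^2 - y - 2) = (y - 2)*(y - 1)*(y + 1)*(y + 3)*(y - 2)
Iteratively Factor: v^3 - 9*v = (v + 3)*(v^2 - 3*v) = v*(v + 3)*(v - 3)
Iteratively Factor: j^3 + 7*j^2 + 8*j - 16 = (j + 4)*(j^2 + 3*j - 4) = (j - 1)*(j + 4)*(j + 4)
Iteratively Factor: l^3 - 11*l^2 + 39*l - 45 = (l - 3)*(l^2 - 8*l + 15) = (l - 3)^2*(l - 5)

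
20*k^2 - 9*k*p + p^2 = (-5*k + p)*(-4*k + p)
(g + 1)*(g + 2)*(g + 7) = g^3 + 10*g^2 + 23*g + 14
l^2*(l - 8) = l^3 - 8*l^2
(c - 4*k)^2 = c^2 - 8*c*k + 16*k^2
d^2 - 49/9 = (d - 7/3)*(d + 7/3)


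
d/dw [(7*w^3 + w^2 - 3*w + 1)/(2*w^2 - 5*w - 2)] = (14*w^4 - 70*w^3 - 41*w^2 - 8*w + 11)/(4*w^4 - 20*w^3 + 17*w^2 + 20*w + 4)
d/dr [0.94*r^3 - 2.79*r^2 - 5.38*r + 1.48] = 2.82*r^2 - 5.58*r - 5.38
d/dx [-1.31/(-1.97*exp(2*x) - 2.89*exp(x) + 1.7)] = (-5.1614*exp(x) - 3.7859)*exp(x)/(1.97*exp(2*x) + 2.89*exp(x) - 1.7)^2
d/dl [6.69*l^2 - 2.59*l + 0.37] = 13.38*l - 2.59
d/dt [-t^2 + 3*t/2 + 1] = 3/2 - 2*t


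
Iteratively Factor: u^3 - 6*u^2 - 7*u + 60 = (u - 5)*(u^2 - u - 12) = (u - 5)*(u + 3)*(u - 4)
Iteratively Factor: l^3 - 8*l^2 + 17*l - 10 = (l - 5)*(l^2 - 3*l + 2) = (l - 5)*(l - 1)*(l - 2)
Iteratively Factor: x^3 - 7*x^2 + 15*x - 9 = (x - 1)*(x^2 - 6*x + 9) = (x - 3)*(x - 1)*(x - 3)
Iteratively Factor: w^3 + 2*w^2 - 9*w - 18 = (w + 3)*(w^2 - w - 6) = (w + 2)*(w + 3)*(w - 3)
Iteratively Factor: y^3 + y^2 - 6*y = (y + 3)*(y^2 - 2*y) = y*(y + 3)*(y - 2)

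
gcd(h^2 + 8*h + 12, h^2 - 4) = h + 2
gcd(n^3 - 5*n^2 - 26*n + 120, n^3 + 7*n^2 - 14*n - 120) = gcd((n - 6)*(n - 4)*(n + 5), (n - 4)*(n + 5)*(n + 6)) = n^2 + n - 20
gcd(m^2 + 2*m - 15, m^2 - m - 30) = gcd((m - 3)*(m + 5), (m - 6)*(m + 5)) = m + 5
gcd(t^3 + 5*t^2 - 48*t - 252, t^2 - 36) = t + 6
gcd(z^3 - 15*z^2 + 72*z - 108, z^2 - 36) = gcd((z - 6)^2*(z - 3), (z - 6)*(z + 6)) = z - 6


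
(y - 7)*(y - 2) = y^2 - 9*y + 14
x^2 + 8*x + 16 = (x + 4)^2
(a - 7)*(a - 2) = a^2 - 9*a + 14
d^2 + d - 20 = (d - 4)*(d + 5)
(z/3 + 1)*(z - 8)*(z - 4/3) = z^3/3 - 19*z^2/9 - 52*z/9 + 32/3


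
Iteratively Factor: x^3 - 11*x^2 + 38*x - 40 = (x - 5)*(x^2 - 6*x + 8) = (x - 5)*(x - 2)*(x - 4)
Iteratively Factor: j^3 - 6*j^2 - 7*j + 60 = (j - 4)*(j^2 - 2*j - 15) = (j - 5)*(j - 4)*(j + 3)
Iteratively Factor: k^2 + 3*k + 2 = (k + 1)*(k + 2)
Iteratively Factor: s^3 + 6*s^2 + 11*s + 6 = (s + 2)*(s^2 + 4*s + 3) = (s + 1)*(s + 2)*(s + 3)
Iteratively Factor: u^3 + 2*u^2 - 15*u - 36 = (u + 3)*(u^2 - u - 12) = (u + 3)^2*(u - 4)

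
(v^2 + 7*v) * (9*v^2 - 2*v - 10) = 9*v^4 + 61*v^3 - 24*v^2 - 70*v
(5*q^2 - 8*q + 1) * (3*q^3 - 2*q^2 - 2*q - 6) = 15*q^5 - 34*q^4 + 9*q^3 - 16*q^2 + 46*q - 6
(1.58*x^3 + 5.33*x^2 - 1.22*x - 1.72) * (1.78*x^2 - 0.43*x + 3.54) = 2.8124*x^5 + 8.808*x^4 + 1.1297*x^3 + 16.3312*x^2 - 3.5792*x - 6.0888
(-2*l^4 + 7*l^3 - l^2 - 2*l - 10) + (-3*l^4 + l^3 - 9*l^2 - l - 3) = -5*l^4 + 8*l^3 - 10*l^2 - 3*l - 13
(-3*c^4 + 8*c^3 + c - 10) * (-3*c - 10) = 9*c^5 + 6*c^4 - 80*c^3 - 3*c^2 + 20*c + 100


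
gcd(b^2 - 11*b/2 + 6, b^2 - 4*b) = b - 4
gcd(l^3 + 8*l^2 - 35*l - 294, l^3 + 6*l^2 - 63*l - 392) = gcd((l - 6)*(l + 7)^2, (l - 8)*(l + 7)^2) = l^2 + 14*l + 49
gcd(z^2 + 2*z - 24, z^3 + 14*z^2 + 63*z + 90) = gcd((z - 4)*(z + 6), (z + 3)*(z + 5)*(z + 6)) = z + 6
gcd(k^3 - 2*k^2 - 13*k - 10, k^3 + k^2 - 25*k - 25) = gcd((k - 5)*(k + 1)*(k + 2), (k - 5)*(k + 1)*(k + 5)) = k^2 - 4*k - 5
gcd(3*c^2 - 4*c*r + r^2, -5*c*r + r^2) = 1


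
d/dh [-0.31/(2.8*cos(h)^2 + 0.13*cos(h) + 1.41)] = -(1.736*cos(h) + 0.0403)*sin(h)/(2.8*cos(h)^2 + 0.13*cos(h) + 1.41)^2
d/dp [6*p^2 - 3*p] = 12*p - 3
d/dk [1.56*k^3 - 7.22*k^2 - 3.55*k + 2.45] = 4.68*k^2 - 14.44*k - 3.55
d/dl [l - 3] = 1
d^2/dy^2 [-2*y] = 0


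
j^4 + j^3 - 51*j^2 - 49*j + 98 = (j - 7)*(j - 1)*(j + 2)*(j + 7)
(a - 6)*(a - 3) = a^2 - 9*a + 18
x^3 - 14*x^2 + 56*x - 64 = (x - 8)*(x - 4)*(x - 2)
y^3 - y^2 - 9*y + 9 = (y - 3)*(y - 1)*(y + 3)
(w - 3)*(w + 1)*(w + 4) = w^3 + 2*w^2 - 11*w - 12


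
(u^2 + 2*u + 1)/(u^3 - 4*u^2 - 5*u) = (u + 1)/(u*(u - 5))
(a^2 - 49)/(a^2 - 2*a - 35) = (a + 7)/(a + 5)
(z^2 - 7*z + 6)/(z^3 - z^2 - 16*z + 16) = (z - 6)/(z^2 - 16)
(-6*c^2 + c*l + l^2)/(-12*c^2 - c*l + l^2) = (2*c - l)/(4*c - l)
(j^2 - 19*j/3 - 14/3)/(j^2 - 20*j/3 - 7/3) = (3*j + 2)/(3*j + 1)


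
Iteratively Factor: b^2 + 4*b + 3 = (b + 1)*(b + 3)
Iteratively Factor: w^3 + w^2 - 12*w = (w)*(w^2 + w - 12) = w*(w - 3)*(w + 4)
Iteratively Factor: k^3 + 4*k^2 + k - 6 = (k + 3)*(k^2 + k - 2) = (k + 2)*(k + 3)*(k - 1)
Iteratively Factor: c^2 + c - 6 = (c + 3)*(c - 2)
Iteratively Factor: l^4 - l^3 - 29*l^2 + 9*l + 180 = (l - 5)*(l^3 + 4*l^2 - 9*l - 36) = (l - 5)*(l - 3)*(l^2 + 7*l + 12) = (l - 5)*(l - 3)*(l + 4)*(l + 3)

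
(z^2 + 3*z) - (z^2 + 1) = 3*z - 1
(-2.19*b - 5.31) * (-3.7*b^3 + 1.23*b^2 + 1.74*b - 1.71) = 8.103*b^4 + 16.9533*b^3 - 10.3419*b^2 - 5.4945*b + 9.0801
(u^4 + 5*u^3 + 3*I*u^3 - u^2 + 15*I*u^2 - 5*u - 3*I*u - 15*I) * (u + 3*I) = u^5 + 5*u^4 + 6*I*u^4 - 10*u^3 + 30*I*u^3 - 50*u^2 - 6*I*u^2 + 9*u - 30*I*u + 45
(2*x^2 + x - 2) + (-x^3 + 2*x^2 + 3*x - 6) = -x^3 + 4*x^2 + 4*x - 8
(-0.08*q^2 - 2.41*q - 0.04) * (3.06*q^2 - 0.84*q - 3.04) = -0.2448*q^4 - 7.3074*q^3 + 2.1452*q^2 + 7.36*q + 0.1216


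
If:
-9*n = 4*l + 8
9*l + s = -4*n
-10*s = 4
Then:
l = 178/325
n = -368/325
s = -2/5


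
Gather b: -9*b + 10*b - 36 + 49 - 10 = b + 3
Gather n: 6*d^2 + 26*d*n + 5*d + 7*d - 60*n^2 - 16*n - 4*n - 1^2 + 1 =6*d^2 + 12*d - 60*n^2 + n*(26*d - 20)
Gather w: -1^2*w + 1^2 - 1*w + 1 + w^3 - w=w^3 - 3*w + 2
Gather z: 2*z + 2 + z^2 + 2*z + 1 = z^2 + 4*z + 3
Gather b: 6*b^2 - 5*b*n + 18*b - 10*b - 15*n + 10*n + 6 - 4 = 6*b^2 + b*(8 - 5*n) - 5*n + 2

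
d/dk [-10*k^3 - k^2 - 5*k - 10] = -30*k^2 - 2*k - 5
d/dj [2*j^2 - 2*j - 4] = 4*j - 2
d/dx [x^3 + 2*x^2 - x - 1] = 3*x^2 + 4*x - 1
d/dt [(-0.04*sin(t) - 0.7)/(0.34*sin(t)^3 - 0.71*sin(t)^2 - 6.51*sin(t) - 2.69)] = (0.0272*sin(t)^3 + 0.6856*sin(t)^2 - 0.994*sin(t) - 4.4494)*cos(t)/(0.1156*sin(t)^6 - 0.4828*sin(t)^5 - 3.9227*sin(t)^4 + 7.415*sin(t)^3 + 46.1999*sin(t)^2 + 35.0238*sin(t) + 7.2361)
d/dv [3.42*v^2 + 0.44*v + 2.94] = 6.84*v + 0.44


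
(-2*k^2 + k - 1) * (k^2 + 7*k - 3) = -2*k^4 - 13*k^3 + 12*k^2 - 10*k + 3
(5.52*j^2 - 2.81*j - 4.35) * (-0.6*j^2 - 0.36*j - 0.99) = -3.312*j^4 - 0.3012*j^3 - 1.8432*j^2 + 4.3479*j + 4.3065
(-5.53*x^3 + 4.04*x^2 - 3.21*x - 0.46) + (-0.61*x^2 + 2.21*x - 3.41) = -5.53*x^3 + 3.43*x^2 - 1.0*x - 3.87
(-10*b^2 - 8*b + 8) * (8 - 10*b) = 100*b^3 - 144*b + 64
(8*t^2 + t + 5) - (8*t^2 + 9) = t - 4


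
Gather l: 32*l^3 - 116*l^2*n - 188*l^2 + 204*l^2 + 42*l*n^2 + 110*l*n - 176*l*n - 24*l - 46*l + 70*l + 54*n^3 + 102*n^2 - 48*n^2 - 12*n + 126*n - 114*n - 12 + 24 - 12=32*l^3 + l^2*(16 - 116*n) + l*(42*n^2 - 66*n) + 54*n^3 + 54*n^2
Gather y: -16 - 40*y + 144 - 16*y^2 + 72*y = -16*y^2 + 32*y + 128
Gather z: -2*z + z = -z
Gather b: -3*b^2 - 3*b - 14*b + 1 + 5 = -3*b^2 - 17*b + 6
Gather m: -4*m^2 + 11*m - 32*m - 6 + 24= -4*m^2 - 21*m + 18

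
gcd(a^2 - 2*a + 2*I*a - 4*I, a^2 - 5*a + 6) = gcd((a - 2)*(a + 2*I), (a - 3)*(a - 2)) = a - 2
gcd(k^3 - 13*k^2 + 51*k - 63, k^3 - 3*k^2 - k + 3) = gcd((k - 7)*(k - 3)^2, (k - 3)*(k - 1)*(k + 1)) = k - 3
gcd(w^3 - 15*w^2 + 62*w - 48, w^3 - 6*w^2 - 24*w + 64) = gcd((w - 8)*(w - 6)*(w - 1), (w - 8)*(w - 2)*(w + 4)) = w - 8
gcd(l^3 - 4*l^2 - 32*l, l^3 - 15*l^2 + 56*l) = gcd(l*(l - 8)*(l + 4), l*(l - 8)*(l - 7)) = l^2 - 8*l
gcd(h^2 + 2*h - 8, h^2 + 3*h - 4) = h + 4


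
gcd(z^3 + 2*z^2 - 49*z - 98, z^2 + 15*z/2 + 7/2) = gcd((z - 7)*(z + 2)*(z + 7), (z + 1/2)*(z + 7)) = z + 7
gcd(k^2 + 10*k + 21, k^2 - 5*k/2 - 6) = 1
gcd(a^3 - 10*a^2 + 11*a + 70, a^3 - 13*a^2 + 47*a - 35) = a^2 - 12*a + 35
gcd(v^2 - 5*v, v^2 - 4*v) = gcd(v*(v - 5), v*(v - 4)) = v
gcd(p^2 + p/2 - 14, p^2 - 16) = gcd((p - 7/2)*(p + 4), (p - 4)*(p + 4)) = p + 4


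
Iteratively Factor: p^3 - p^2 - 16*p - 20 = (p + 2)*(p^2 - 3*p - 10) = (p - 5)*(p + 2)*(p + 2)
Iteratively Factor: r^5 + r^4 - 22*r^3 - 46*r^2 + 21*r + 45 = (r - 1)*(r^4 + 2*r^3 - 20*r^2 - 66*r - 45) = (r - 1)*(r + 1)*(r^3 + r^2 - 21*r - 45) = (r - 1)*(r + 1)*(r + 3)*(r^2 - 2*r - 15) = (r - 1)*(r + 1)*(r + 3)^2*(r - 5)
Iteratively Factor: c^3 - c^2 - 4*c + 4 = (c - 2)*(c^2 + c - 2) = (c - 2)*(c + 2)*(c - 1)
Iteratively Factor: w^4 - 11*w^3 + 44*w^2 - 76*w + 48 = (w - 2)*(w^3 - 9*w^2 + 26*w - 24) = (w - 4)*(w - 2)*(w^2 - 5*w + 6) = (w - 4)*(w - 3)*(w - 2)*(w - 2)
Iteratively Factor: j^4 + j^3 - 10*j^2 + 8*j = (j + 4)*(j^3 - 3*j^2 + 2*j) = (j - 1)*(j + 4)*(j^2 - 2*j) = (j - 2)*(j - 1)*(j + 4)*(j)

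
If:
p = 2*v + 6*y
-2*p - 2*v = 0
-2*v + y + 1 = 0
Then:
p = -2/5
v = 2/5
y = -1/5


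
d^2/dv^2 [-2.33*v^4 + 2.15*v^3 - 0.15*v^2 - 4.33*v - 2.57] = -27.96*v^2 + 12.9*v - 0.3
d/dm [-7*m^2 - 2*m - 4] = -14*m - 2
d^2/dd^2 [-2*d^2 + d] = -4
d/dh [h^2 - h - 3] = 2*h - 1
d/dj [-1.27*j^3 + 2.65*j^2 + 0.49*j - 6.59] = -3.81*j^2 + 5.3*j + 0.49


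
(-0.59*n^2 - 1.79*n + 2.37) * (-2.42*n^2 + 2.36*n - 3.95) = 1.4278*n^4 + 2.9394*n^3 - 7.6293*n^2 + 12.6637*n - 9.3615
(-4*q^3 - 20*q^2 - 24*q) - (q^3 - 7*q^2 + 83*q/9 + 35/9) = -5*q^3 - 13*q^2 - 299*q/9 - 35/9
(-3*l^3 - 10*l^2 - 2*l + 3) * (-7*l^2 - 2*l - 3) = 21*l^5 + 76*l^4 + 43*l^3 + 13*l^2 - 9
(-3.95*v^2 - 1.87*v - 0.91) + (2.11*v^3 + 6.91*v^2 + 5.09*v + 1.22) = 2.11*v^3 + 2.96*v^2 + 3.22*v + 0.31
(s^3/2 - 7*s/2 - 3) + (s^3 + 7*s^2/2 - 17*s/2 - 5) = 3*s^3/2 + 7*s^2/2 - 12*s - 8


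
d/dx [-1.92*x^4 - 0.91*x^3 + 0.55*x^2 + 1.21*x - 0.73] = -7.68*x^3 - 2.73*x^2 + 1.1*x + 1.21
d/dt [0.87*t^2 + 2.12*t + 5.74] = 1.74*t + 2.12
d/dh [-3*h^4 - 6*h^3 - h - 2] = -12*h^3 - 18*h^2 - 1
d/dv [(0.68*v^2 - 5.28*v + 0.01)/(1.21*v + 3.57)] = (0.8228*v^2 + 4.8552*v - 18.8617)/(1.4641*v^2 + 8.6394*v + 12.7449)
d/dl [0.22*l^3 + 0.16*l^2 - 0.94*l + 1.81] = 0.66*l^2 + 0.32*l - 0.94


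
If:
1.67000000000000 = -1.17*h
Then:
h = -1.43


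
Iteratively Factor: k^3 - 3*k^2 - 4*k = (k + 1)*(k^2 - 4*k) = (k - 4)*(k + 1)*(k)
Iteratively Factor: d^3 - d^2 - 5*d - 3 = (d - 3)*(d^2 + 2*d + 1) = (d - 3)*(d + 1)*(d + 1)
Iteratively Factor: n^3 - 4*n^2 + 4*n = (n - 2)*(n^2 - 2*n) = n*(n - 2)*(n - 2)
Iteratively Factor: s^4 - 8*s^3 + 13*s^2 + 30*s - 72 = (s - 3)*(s^3 - 5*s^2 - 2*s + 24) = (s - 3)*(s + 2)*(s^2 - 7*s + 12) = (s - 4)*(s - 3)*(s + 2)*(s - 3)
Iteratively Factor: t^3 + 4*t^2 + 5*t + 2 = (t + 2)*(t^2 + 2*t + 1) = (t + 1)*(t + 2)*(t + 1)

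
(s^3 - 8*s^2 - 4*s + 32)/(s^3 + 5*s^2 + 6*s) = (s^2 - 10*s + 16)/(s*(s + 3))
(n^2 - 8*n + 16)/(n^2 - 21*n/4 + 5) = 4*(n - 4)/(4*n - 5)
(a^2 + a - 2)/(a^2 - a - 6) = (a - 1)/(a - 3)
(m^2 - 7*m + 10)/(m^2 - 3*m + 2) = (m - 5)/(m - 1)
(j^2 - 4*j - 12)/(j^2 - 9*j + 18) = (j + 2)/(j - 3)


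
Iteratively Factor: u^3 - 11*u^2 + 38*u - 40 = (u - 5)*(u^2 - 6*u + 8) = (u - 5)*(u - 4)*(u - 2)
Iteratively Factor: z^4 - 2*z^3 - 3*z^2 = (z - 3)*(z^3 + z^2) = z*(z - 3)*(z^2 + z) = z*(z - 3)*(z + 1)*(z)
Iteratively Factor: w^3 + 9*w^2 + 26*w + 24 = (w + 3)*(w^2 + 6*w + 8) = (w + 2)*(w + 3)*(w + 4)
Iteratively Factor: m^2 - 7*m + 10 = (m - 5)*(m - 2)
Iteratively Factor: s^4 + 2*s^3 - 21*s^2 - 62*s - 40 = (s + 2)*(s^3 - 21*s - 20) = (s + 1)*(s + 2)*(s^2 - s - 20) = (s - 5)*(s + 1)*(s + 2)*(s + 4)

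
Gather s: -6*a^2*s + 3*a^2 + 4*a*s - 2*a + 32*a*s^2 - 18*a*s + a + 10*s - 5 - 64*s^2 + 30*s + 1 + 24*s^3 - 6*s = 3*a^2 - a + 24*s^3 + s^2*(32*a - 64) + s*(-6*a^2 - 14*a + 34) - 4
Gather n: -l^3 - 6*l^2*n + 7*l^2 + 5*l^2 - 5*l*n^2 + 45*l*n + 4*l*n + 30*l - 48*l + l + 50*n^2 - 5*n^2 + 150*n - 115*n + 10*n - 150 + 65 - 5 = -l^3 + 12*l^2 - 17*l + n^2*(45 - 5*l) + n*(-6*l^2 + 49*l + 45) - 90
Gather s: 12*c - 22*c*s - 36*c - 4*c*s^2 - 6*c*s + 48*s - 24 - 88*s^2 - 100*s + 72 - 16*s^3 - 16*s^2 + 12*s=-24*c - 16*s^3 + s^2*(-4*c - 104) + s*(-28*c - 40) + 48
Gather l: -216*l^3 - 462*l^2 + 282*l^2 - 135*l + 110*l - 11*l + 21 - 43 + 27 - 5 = -216*l^3 - 180*l^2 - 36*l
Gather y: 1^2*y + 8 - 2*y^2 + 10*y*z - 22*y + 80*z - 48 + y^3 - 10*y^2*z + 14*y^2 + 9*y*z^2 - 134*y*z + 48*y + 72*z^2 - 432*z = y^3 + y^2*(12 - 10*z) + y*(9*z^2 - 124*z + 27) + 72*z^2 - 352*z - 40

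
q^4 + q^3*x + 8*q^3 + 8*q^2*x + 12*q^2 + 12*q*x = q*(q + 2)*(q + 6)*(q + x)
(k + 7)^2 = k^2 + 14*k + 49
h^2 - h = h*(h - 1)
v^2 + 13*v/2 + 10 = (v + 5/2)*(v + 4)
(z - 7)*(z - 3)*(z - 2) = z^3 - 12*z^2 + 41*z - 42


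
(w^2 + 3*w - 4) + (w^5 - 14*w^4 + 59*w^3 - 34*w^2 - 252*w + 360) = w^5 - 14*w^4 + 59*w^3 - 33*w^2 - 249*w + 356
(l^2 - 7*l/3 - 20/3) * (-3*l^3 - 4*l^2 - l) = -3*l^5 + 3*l^4 + 85*l^3/3 + 29*l^2 + 20*l/3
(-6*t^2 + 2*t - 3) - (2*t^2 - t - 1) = -8*t^2 + 3*t - 2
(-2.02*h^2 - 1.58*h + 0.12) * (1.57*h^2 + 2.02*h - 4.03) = -3.1714*h^4 - 6.561*h^3 + 5.1374*h^2 + 6.6098*h - 0.4836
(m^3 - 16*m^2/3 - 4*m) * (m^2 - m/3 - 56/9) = m^5 - 17*m^4/3 - 76*m^3/9 + 932*m^2/27 + 224*m/9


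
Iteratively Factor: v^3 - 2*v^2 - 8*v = (v + 2)*(v^2 - 4*v) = (v - 4)*(v + 2)*(v)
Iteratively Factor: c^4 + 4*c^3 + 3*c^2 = (c + 3)*(c^3 + c^2) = (c + 1)*(c + 3)*(c^2) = c*(c + 1)*(c + 3)*(c)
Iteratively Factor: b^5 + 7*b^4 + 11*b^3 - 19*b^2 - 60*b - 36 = (b - 2)*(b^4 + 9*b^3 + 29*b^2 + 39*b + 18) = (b - 2)*(b + 3)*(b^3 + 6*b^2 + 11*b + 6) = (b - 2)*(b + 2)*(b + 3)*(b^2 + 4*b + 3) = (b - 2)*(b + 2)*(b + 3)^2*(b + 1)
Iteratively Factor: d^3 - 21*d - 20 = (d + 4)*(d^2 - 4*d - 5) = (d + 1)*(d + 4)*(d - 5)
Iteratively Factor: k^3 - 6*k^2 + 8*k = (k - 4)*(k^2 - 2*k) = (k - 4)*(k - 2)*(k)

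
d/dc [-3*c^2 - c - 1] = -6*c - 1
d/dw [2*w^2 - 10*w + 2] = 4*w - 10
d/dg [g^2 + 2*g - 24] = 2*g + 2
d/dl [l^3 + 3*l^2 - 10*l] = 3*l^2 + 6*l - 10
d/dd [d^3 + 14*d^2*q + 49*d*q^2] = 3*d^2 + 28*d*q + 49*q^2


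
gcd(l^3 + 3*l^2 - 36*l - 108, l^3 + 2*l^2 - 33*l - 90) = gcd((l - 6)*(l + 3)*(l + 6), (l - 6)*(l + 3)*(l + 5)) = l^2 - 3*l - 18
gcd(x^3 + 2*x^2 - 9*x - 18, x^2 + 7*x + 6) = 1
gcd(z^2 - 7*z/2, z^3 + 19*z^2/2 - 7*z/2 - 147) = z - 7/2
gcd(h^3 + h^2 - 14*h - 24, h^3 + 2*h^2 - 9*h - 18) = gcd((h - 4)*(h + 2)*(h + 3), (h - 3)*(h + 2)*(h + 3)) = h^2 + 5*h + 6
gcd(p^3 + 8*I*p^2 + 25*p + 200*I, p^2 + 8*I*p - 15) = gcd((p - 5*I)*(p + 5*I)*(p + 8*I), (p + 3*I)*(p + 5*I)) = p + 5*I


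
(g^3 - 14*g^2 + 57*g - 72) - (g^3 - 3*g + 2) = -14*g^2 + 60*g - 74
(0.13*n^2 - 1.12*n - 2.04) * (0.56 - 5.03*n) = -0.6539*n^3 + 5.7064*n^2 + 9.634*n - 1.1424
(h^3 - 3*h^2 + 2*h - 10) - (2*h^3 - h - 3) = -h^3 - 3*h^2 + 3*h - 7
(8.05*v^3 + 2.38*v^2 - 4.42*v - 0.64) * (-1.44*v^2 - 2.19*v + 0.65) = -11.592*v^5 - 21.0567*v^4 + 6.3851*v^3 + 12.1484*v^2 - 1.4714*v - 0.416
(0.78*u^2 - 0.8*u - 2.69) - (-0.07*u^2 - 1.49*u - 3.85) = 0.85*u^2 + 0.69*u + 1.16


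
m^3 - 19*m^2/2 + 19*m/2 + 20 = (m - 8)*(m - 5/2)*(m + 1)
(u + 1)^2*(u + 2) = u^3 + 4*u^2 + 5*u + 2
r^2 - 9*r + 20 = (r - 5)*(r - 4)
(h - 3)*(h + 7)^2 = h^3 + 11*h^2 + 7*h - 147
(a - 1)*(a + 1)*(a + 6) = a^3 + 6*a^2 - a - 6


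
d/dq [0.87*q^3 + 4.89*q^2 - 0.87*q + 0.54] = 2.61*q^2 + 9.78*q - 0.87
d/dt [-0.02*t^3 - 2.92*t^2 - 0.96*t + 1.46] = -0.06*t^2 - 5.84*t - 0.96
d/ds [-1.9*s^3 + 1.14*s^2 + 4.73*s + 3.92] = -5.7*s^2 + 2.28*s + 4.73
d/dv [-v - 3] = -1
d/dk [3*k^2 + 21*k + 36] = 6*k + 21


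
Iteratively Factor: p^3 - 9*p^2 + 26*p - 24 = (p - 2)*(p^2 - 7*p + 12) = (p - 3)*(p - 2)*(p - 4)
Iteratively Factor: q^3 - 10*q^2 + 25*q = (q - 5)*(q^2 - 5*q) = (q - 5)^2*(q)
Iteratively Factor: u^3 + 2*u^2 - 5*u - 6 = (u - 2)*(u^2 + 4*u + 3) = (u - 2)*(u + 1)*(u + 3)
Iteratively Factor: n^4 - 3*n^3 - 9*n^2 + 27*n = (n - 3)*(n^3 - 9*n) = (n - 3)^2*(n^2 + 3*n) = n*(n - 3)^2*(n + 3)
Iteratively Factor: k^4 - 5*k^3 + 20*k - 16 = (k + 2)*(k^3 - 7*k^2 + 14*k - 8) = (k - 4)*(k + 2)*(k^2 - 3*k + 2) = (k - 4)*(k - 2)*(k + 2)*(k - 1)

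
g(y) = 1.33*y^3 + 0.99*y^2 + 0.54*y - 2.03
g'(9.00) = 341.55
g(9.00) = 1052.59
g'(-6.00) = 132.30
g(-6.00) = -256.91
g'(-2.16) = 14.88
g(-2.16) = -11.98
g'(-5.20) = 98.13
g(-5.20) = -165.08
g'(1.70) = 15.44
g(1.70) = 8.28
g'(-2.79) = 26.07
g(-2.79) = -24.71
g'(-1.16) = 3.61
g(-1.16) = -3.40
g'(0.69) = 3.81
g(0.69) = -0.75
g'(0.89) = 5.46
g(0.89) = 0.17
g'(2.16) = 23.43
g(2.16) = 17.16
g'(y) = 3.99*y^2 + 1.98*y + 0.54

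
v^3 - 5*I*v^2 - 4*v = v*(v - 4*I)*(v - I)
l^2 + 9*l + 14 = (l + 2)*(l + 7)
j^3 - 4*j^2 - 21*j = j*(j - 7)*(j + 3)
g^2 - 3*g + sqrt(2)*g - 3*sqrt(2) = (g - 3)*(g + sqrt(2))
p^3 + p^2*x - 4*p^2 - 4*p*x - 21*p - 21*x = (p - 7)*(p + 3)*(p + x)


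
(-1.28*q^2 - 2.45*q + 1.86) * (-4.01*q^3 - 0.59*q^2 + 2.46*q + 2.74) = 5.1328*q^5 + 10.5797*q^4 - 9.1619*q^3 - 10.6316*q^2 - 2.1374*q + 5.0964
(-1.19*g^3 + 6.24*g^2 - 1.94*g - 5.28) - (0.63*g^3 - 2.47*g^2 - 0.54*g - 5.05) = -1.82*g^3 + 8.71*g^2 - 1.4*g - 0.23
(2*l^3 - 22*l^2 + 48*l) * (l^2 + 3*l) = 2*l^5 - 16*l^4 - 18*l^3 + 144*l^2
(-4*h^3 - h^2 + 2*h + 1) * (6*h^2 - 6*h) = -24*h^5 + 18*h^4 + 18*h^3 - 6*h^2 - 6*h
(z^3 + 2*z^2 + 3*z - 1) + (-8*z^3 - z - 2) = -7*z^3 + 2*z^2 + 2*z - 3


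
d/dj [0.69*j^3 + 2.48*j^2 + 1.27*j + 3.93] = 2.07*j^2 + 4.96*j + 1.27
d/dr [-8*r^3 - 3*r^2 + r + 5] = -24*r^2 - 6*r + 1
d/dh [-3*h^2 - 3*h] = -6*h - 3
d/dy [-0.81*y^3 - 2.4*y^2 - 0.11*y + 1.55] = -2.43*y^2 - 4.8*y - 0.11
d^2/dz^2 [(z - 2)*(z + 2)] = 2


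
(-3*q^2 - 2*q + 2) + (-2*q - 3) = -3*q^2 - 4*q - 1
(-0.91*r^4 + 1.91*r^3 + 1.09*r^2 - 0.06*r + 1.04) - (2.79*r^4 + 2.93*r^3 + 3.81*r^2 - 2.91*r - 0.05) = -3.7*r^4 - 1.02*r^3 - 2.72*r^2 + 2.85*r + 1.09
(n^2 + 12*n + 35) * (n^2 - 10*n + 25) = n^4 + 2*n^3 - 60*n^2 - 50*n + 875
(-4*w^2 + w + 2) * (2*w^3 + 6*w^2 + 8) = -8*w^5 - 22*w^4 + 10*w^3 - 20*w^2 + 8*w + 16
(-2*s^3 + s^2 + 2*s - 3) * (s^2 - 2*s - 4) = -2*s^5 + 5*s^4 + 8*s^3 - 11*s^2 - 2*s + 12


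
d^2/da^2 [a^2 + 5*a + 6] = 2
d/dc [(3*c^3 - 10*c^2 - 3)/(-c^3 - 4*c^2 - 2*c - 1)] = 2*(-11*c^4 - 6*c^3 + c^2 - 2*c - 3)/(c^6 + 8*c^5 + 20*c^4 + 18*c^3 + 12*c^2 + 4*c + 1)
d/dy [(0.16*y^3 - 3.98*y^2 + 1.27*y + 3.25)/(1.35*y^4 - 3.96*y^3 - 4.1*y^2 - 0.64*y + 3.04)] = (-0.216*y^6 + 10.746*y^5 - 21.5603*y^4 - 7.6964*y^3 + 47.8234*y^2 + 2.4516*y + 5.9408)/(1.8225*y^8 - 10.692*y^7 + 4.6116*y^6 + 30.744*y^5 + 30.0868*y^4 - 18.8288*y^3 - 24.5184*y^2 - 3.8912*y + 9.2416)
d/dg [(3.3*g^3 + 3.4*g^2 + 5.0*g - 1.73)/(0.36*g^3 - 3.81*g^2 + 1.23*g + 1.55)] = (-8.88178419700125e-16*g^5 - 13.797*g^4 + 4.518*g^3 + 40.4454*g^2 - 2.6426*g + 9.8779)/(0.1296*g^6 - 2.7432*g^5 + 15.4017*g^4 - 8.2566*g^3 - 10.2981*g^2 + 3.813*g + 2.4025)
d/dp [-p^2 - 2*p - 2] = -2*p - 2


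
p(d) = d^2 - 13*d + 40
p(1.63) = 21.47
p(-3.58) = 99.36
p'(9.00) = 5.00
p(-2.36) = 76.25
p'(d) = 2*d - 13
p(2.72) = 12.04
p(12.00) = 28.00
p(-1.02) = 54.30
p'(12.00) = 11.00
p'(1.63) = -9.74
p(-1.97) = 69.49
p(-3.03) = 88.57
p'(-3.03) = -19.06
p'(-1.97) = -16.94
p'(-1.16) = -15.32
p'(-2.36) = -17.72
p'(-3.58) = -20.16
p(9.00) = 4.00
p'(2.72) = -7.56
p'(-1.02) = -15.04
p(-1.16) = 56.43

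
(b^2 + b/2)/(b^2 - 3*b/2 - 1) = b/(b - 2)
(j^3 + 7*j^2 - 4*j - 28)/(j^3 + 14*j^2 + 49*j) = (j^2 - 4)/(j*(j + 7))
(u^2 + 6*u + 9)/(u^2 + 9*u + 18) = (u + 3)/(u + 6)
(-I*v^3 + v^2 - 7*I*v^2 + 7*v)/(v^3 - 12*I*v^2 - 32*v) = (I*v^2 - v + 7*I*v - 7)/(-v^2 + 12*I*v + 32)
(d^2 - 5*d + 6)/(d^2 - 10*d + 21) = (d - 2)/(d - 7)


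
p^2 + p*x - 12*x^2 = (p - 3*x)*(p + 4*x)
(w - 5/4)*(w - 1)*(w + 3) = w^3 + 3*w^2/4 - 11*w/2 + 15/4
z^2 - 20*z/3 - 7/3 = (z - 7)*(z + 1/3)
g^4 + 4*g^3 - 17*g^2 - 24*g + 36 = (g - 3)*(g - 1)*(g + 2)*(g + 6)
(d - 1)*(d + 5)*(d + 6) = d^3 + 10*d^2 + 19*d - 30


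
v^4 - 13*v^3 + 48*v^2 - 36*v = v*(v - 6)^2*(v - 1)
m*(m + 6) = m^2 + 6*m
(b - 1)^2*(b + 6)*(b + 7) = b^4 + 11*b^3 + 17*b^2 - 71*b + 42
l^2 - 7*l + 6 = (l - 6)*(l - 1)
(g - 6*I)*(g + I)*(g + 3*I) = g^3 - 2*I*g^2 + 21*g + 18*I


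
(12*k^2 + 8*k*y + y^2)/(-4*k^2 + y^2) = (6*k + y)/(-2*k + y)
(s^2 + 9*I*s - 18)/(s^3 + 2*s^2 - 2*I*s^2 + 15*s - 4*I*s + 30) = (s + 6*I)/(s^2 + s*(2 - 5*I) - 10*I)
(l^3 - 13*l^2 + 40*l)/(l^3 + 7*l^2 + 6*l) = (l^2 - 13*l + 40)/(l^2 + 7*l + 6)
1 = 1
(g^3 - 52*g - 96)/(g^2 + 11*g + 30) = (g^2 - 6*g - 16)/(g + 5)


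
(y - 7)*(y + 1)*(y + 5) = y^3 - y^2 - 37*y - 35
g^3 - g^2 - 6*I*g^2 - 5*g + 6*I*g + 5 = (g - 1)*(g - 5*I)*(g - I)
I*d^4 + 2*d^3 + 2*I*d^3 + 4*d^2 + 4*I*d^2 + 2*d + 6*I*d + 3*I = (d + 1)*(d - 3*I)*(d + I)*(I*d + I)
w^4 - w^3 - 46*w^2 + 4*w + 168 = (w - 7)*(w - 2)*(w + 2)*(w + 6)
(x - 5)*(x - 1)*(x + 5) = x^3 - x^2 - 25*x + 25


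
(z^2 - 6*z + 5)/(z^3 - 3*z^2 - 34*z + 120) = (z - 1)/(z^2 + 2*z - 24)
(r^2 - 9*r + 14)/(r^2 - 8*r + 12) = (r - 7)/(r - 6)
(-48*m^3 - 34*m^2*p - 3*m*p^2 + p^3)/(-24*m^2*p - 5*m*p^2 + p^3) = (2*m + p)/p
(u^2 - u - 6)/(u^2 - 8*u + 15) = (u + 2)/(u - 5)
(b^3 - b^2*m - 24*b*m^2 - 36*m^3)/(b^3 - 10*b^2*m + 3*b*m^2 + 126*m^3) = (b + 2*m)/(b - 7*m)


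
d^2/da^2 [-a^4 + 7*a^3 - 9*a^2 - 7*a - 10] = -12*a^2 + 42*a - 18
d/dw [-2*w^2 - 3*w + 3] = -4*w - 3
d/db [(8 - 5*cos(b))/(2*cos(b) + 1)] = 21*sin(b)/(2*cos(b) + 1)^2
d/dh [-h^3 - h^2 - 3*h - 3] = -3*h^2 - 2*h - 3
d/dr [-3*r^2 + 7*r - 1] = 7 - 6*r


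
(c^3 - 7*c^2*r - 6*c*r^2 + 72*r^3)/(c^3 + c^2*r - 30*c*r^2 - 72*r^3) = (c - 4*r)/(c + 4*r)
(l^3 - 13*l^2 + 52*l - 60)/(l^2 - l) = (l^3 - 13*l^2 + 52*l - 60)/(l*(l - 1))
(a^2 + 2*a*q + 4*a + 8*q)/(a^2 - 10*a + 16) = (a^2 + 2*a*q + 4*a + 8*q)/(a^2 - 10*a + 16)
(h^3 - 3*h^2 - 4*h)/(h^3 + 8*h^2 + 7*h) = (h - 4)/(h + 7)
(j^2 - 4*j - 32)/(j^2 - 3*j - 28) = (j - 8)/(j - 7)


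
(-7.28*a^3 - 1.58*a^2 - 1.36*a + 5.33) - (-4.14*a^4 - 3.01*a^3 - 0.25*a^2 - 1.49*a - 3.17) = 4.14*a^4 - 4.27*a^3 - 1.33*a^2 + 0.13*a + 8.5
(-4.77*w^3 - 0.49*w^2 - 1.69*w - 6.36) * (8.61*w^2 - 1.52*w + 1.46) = -41.0697*w^5 + 3.0315*w^4 - 20.7703*w^3 - 52.9062*w^2 + 7.1998*w - 9.2856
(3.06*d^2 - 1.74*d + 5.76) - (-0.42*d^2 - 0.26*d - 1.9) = 3.48*d^2 - 1.48*d + 7.66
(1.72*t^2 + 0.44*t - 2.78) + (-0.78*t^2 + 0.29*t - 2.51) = 0.94*t^2 + 0.73*t - 5.29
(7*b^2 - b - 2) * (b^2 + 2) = 7*b^4 - b^3 + 12*b^2 - 2*b - 4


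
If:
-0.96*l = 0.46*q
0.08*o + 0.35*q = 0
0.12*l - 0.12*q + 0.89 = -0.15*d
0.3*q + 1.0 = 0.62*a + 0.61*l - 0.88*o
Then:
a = 1.61290322580645 - 5.25436827956989*q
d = 1.18333333333333*q - 5.93333333333333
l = -0.479166666666667*q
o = -4.375*q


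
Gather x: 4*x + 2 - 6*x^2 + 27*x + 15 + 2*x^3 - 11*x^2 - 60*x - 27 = 2*x^3 - 17*x^2 - 29*x - 10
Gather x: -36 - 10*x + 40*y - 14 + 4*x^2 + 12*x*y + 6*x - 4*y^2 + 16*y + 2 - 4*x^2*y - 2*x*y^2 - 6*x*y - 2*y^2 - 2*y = x^2*(4 - 4*y) + x*(-2*y^2 + 6*y - 4) - 6*y^2 + 54*y - 48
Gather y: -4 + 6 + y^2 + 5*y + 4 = y^2 + 5*y + 6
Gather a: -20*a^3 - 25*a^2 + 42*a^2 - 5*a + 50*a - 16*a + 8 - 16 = -20*a^3 + 17*a^2 + 29*a - 8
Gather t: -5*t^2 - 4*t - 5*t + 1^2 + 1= -5*t^2 - 9*t + 2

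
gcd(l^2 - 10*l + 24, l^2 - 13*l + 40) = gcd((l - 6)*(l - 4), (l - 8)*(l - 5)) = 1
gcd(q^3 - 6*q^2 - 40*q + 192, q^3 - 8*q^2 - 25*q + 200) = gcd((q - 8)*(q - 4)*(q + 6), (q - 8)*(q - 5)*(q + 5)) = q - 8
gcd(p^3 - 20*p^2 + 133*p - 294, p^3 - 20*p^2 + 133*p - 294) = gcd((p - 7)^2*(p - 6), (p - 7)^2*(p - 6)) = p^3 - 20*p^2 + 133*p - 294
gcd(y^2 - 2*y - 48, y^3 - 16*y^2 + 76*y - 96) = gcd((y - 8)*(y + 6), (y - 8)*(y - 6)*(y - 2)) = y - 8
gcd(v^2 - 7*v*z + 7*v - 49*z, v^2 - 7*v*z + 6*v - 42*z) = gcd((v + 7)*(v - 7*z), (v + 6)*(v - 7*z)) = -v + 7*z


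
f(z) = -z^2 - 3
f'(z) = -2*z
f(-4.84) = -26.43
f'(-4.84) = 9.68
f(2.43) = -8.90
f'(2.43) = -4.86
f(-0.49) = -3.24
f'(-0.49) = 0.98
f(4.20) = -20.64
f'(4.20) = -8.40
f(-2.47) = -9.10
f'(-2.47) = 4.94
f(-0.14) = -3.02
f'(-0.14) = 0.28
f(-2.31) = -8.34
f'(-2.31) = 4.62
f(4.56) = -23.79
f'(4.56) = -9.12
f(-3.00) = -12.00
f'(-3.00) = 6.00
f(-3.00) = -12.00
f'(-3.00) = 6.00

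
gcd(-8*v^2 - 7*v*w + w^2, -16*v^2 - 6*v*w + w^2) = 8*v - w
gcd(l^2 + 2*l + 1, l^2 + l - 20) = 1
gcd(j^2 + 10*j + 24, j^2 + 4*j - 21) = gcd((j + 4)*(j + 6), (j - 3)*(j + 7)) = 1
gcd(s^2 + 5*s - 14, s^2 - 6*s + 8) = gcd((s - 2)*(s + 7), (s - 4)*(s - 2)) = s - 2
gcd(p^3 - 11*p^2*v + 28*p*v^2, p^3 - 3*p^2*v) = p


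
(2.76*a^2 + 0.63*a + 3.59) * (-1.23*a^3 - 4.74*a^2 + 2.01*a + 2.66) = -3.3948*a^5 - 13.8573*a^4 - 1.8543*a^3 - 8.4087*a^2 + 8.8917*a + 9.5494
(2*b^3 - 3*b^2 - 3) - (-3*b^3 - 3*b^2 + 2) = 5*b^3 - 5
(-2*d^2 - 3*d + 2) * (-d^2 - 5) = 2*d^4 + 3*d^3 + 8*d^2 + 15*d - 10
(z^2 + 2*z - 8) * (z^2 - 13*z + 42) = z^4 - 11*z^3 + 8*z^2 + 188*z - 336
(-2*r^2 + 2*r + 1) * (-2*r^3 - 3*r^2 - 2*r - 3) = 4*r^5 + 2*r^4 - 4*r^3 - r^2 - 8*r - 3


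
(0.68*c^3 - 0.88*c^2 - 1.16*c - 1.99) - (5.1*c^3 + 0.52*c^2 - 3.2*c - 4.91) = -4.42*c^3 - 1.4*c^2 + 2.04*c + 2.92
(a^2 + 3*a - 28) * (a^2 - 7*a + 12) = a^4 - 4*a^3 - 37*a^2 + 232*a - 336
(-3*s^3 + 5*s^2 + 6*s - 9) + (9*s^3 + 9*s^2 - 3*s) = 6*s^3 + 14*s^2 + 3*s - 9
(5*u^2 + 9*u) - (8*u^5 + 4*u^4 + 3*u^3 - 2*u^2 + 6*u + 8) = -8*u^5 - 4*u^4 - 3*u^3 + 7*u^2 + 3*u - 8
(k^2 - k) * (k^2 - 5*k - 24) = k^4 - 6*k^3 - 19*k^2 + 24*k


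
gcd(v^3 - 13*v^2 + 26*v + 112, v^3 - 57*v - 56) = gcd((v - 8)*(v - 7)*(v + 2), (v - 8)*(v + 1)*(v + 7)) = v - 8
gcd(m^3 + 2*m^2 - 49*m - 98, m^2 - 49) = m^2 - 49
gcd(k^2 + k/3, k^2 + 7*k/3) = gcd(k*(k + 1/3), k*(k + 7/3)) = k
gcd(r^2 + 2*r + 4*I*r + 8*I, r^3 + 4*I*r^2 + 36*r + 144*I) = r + 4*I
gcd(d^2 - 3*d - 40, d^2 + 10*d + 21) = 1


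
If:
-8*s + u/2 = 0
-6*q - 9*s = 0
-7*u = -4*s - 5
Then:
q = -5/72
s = 5/108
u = 20/27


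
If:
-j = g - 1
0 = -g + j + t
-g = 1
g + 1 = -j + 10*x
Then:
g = -1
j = 2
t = -3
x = 1/5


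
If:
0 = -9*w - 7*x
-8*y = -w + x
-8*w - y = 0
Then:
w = 0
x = 0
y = 0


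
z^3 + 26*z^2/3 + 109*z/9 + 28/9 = (z + 1/3)*(z + 4/3)*(z + 7)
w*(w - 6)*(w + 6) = w^3 - 36*w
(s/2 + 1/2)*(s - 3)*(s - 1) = s^3/2 - 3*s^2/2 - s/2 + 3/2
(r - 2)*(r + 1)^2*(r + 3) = r^4 + 3*r^3 - 3*r^2 - 11*r - 6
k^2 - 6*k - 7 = (k - 7)*(k + 1)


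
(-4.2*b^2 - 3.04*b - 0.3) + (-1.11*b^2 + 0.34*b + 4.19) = -5.31*b^2 - 2.7*b + 3.89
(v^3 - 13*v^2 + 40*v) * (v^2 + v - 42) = v^5 - 12*v^4 - 15*v^3 + 586*v^2 - 1680*v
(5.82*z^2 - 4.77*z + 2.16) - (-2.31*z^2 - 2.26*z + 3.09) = 8.13*z^2 - 2.51*z - 0.93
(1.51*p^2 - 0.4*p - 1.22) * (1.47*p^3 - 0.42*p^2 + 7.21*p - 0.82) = 2.2197*p^5 - 1.2222*p^4 + 9.2617*p^3 - 3.6098*p^2 - 8.4682*p + 1.0004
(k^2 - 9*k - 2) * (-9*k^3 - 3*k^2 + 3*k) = -9*k^5 + 78*k^4 + 48*k^3 - 21*k^2 - 6*k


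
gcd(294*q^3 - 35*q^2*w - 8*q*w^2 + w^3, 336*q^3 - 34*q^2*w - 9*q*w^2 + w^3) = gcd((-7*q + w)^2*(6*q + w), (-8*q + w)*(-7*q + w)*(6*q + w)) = 42*q^2 + q*w - w^2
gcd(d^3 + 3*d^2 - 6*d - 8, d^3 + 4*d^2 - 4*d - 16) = d^2 + 2*d - 8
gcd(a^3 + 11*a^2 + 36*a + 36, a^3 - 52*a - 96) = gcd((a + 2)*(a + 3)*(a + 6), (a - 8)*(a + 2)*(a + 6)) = a^2 + 8*a + 12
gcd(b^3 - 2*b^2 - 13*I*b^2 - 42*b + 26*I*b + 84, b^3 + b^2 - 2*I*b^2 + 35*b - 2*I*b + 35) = b - 7*I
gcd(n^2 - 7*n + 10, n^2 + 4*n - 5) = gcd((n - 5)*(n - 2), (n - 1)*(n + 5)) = 1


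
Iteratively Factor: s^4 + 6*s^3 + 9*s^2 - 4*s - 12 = (s + 2)*(s^3 + 4*s^2 + s - 6) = (s + 2)*(s + 3)*(s^2 + s - 2) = (s + 2)^2*(s + 3)*(s - 1)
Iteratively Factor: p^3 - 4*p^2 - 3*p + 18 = (p + 2)*(p^2 - 6*p + 9) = (p - 3)*(p + 2)*(p - 3)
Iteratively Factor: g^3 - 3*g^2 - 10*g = (g + 2)*(g^2 - 5*g) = g*(g + 2)*(g - 5)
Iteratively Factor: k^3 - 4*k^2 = (k - 4)*(k^2) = k*(k - 4)*(k)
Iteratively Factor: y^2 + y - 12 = (y + 4)*(y - 3)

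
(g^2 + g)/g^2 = (g + 1)/g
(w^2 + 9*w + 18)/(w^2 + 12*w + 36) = (w + 3)/(w + 6)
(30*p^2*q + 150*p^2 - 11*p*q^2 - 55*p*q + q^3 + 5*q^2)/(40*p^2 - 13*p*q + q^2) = (6*p*q + 30*p - q^2 - 5*q)/(8*p - q)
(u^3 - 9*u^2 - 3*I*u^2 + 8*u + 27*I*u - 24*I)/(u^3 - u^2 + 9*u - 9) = (u - 8)/(u + 3*I)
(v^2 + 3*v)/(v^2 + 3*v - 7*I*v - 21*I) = v/(v - 7*I)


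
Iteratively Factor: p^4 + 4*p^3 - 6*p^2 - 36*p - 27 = (p + 3)*(p^3 + p^2 - 9*p - 9) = (p + 1)*(p + 3)*(p^2 - 9) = (p + 1)*(p + 3)^2*(p - 3)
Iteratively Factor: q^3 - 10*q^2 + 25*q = (q - 5)*(q^2 - 5*q) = q*(q - 5)*(q - 5)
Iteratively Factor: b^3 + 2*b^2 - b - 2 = (b + 2)*(b^2 - 1) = (b - 1)*(b + 2)*(b + 1)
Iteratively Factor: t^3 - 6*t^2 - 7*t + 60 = (t - 4)*(t^2 - 2*t - 15) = (t - 4)*(t + 3)*(t - 5)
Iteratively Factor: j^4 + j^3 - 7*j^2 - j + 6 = (j + 1)*(j^3 - 7*j + 6) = (j - 1)*(j + 1)*(j^2 + j - 6) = (j - 2)*(j - 1)*(j + 1)*(j + 3)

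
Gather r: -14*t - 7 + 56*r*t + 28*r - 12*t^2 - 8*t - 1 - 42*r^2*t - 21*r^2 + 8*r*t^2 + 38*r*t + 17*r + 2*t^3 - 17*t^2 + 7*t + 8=r^2*(-42*t - 21) + r*(8*t^2 + 94*t + 45) + 2*t^3 - 29*t^2 - 15*t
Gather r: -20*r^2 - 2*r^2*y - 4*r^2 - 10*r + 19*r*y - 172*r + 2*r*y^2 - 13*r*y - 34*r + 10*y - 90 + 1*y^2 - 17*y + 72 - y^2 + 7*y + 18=r^2*(-2*y - 24) + r*(2*y^2 + 6*y - 216)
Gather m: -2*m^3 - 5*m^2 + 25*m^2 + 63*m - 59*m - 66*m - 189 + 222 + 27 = -2*m^3 + 20*m^2 - 62*m + 60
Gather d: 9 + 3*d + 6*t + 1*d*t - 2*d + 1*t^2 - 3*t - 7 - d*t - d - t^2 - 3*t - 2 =0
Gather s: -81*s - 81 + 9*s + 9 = -72*s - 72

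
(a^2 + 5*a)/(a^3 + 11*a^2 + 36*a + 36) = a*(a + 5)/(a^3 + 11*a^2 + 36*a + 36)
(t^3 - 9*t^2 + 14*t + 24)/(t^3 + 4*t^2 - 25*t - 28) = (t - 6)/(t + 7)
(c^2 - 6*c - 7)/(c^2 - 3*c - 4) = (c - 7)/(c - 4)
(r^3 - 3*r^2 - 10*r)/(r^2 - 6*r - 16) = r*(r - 5)/(r - 8)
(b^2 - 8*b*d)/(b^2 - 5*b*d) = (b - 8*d)/(b - 5*d)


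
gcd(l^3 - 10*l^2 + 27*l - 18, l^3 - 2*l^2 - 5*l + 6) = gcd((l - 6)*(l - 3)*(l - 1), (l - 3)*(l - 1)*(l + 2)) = l^2 - 4*l + 3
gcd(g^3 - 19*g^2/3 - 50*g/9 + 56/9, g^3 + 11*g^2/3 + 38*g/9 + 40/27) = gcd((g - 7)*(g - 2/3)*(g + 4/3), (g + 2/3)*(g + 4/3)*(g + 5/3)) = g + 4/3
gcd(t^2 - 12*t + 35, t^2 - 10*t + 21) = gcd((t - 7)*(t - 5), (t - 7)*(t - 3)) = t - 7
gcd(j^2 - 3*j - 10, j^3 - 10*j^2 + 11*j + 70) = j^2 - 3*j - 10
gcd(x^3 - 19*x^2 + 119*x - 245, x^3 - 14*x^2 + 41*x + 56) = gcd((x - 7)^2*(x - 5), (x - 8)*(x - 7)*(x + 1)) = x - 7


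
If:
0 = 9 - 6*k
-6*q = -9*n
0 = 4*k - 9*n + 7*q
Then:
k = 3/2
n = -4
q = -6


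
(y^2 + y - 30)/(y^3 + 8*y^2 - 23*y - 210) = 1/(y + 7)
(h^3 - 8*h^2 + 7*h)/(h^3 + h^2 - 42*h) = (h^2 - 8*h + 7)/(h^2 + h - 42)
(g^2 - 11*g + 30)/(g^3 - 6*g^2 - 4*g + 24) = (g - 5)/(g^2 - 4)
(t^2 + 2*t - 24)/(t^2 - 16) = (t + 6)/(t + 4)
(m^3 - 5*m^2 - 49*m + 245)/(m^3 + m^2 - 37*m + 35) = (m - 7)/(m - 1)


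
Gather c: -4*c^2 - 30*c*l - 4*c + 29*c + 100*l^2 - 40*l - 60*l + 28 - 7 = -4*c^2 + c*(25 - 30*l) + 100*l^2 - 100*l + 21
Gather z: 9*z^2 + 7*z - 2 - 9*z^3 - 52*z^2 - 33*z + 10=-9*z^3 - 43*z^2 - 26*z + 8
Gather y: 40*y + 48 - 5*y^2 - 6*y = -5*y^2 + 34*y + 48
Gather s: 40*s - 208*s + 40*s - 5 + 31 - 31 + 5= -128*s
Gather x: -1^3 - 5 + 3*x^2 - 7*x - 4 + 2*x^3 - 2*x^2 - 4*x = 2*x^3 + x^2 - 11*x - 10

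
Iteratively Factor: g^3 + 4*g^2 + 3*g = (g + 3)*(g^2 + g) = g*(g + 3)*(g + 1)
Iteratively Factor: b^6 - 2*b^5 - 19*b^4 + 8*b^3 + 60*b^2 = (b + 2)*(b^5 - 4*b^4 - 11*b^3 + 30*b^2) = (b + 2)*(b + 3)*(b^4 - 7*b^3 + 10*b^2) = b*(b + 2)*(b + 3)*(b^3 - 7*b^2 + 10*b) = b^2*(b + 2)*(b + 3)*(b^2 - 7*b + 10) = b^2*(b - 5)*(b + 2)*(b + 3)*(b - 2)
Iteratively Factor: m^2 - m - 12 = (m + 3)*(m - 4)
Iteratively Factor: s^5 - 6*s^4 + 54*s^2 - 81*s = (s - 3)*(s^4 - 3*s^3 - 9*s^2 + 27*s) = s*(s - 3)*(s^3 - 3*s^2 - 9*s + 27) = s*(s - 3)^2*(s^2 - 9) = s*(s - 3)^3*(s + 3)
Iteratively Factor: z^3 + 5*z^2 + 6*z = (z + 3)*(z^2 + 2*z) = z*(z + 3)*(z + 2)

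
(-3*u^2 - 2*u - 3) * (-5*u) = 15*u^3 + 10*u^2 + 15*u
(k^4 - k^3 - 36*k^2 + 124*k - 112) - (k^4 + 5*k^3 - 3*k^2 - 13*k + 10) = -6*k^3 - 33*k^2 + 137*k - 122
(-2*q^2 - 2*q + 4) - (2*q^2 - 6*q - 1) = -4*q^2 + 4*q + 5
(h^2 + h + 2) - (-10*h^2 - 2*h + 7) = 11*h^2 + 3*h - 5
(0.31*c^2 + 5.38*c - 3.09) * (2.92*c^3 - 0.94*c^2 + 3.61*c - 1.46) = 0.9052*c^5 + 15.4182*c^4 - 12.9609*c^3 + 21.8738*c^2 - 19.0097*c + 4.5114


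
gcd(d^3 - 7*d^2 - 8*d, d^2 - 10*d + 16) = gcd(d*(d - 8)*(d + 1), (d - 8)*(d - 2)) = d - 8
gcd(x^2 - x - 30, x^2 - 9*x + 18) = x - 6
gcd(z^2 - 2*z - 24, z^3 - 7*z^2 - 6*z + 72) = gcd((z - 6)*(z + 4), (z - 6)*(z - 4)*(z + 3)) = z - 6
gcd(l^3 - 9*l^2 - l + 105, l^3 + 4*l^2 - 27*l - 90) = l^2 - 2*l - 15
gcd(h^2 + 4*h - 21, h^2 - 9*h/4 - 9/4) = h - 3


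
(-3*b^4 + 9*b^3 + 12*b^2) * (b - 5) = -3*b^5 + 24*b^4 - 33*b^3 - 60*b^2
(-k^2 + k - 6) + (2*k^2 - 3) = k^2 + k - 9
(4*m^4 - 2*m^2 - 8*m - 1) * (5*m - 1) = 20*m^5 - 4*m^4 - 10*m^3 - 38*m^2 + 3*m + 1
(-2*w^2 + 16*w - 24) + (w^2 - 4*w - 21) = -w^2 + 12*w - 45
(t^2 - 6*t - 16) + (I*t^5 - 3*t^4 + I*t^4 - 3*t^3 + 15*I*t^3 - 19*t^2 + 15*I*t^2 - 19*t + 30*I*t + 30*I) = I*t^5 - 3*t^4 + I*t^4 - 3*t^3 + 15*I*t^3 - 18*t^2 + 15*I*t^2 - 25*t + 30*I*t - 16 + 30*I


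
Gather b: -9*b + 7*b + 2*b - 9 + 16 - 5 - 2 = 0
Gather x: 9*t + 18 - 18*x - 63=9*t - 18*x - 45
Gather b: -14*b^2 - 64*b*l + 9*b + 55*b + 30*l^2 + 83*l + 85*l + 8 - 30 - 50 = -14*b^2 + b*(64 - 64*l) + 30*l^2 + 168*l - 72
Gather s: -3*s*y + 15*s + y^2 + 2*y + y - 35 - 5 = s*(15 - 3*y) + y^2 + 3*y - 40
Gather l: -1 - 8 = -9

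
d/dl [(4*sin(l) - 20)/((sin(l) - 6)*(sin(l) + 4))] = 4*(10*sin(l) + cos(l)^2 - 35)*cos(l)/((sin(l) - 6)^2*(sin(l) + 4)^2)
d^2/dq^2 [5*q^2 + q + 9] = 10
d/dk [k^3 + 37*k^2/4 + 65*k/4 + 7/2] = 3*k^2 + 37*k/2 + 65/4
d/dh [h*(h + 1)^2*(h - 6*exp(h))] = (h + 1)*(-h*(h + 1)*(6*exp(h) - 1) + 2*h*(h - 6*exp(h)) + (h + 1)*(h - 6*exp(h)))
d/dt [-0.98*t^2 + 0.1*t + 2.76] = 0.1 - 1.96*t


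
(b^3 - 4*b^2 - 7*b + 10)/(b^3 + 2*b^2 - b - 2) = (b - 5)/(b + 1)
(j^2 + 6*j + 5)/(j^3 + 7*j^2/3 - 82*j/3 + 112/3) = 3*(j^2 + 6*j + 5)/(3*j^3 + 7*j^2 - 82*j + 112)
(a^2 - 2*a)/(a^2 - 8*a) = (a - 2)/(a - 8)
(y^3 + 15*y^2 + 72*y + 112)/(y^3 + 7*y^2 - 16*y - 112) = (y + 4)/(y - 4)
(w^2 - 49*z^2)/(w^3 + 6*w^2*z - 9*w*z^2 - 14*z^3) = (-w + 7*z)/(-w^2 + w*z + 2*z^2)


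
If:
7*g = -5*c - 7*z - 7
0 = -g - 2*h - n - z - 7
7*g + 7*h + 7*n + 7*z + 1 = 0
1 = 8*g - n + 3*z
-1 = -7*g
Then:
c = -77/20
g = 1/7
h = -48/7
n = 139/28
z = 45/28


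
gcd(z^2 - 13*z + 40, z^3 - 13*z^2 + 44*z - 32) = z - 8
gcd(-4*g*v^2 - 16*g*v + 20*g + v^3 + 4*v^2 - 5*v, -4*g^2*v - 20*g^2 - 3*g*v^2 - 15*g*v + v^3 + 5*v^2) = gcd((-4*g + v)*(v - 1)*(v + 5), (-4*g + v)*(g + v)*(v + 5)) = -4*g*v - 20*g + v^2 + 5*v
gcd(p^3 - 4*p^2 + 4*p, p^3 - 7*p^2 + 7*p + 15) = 1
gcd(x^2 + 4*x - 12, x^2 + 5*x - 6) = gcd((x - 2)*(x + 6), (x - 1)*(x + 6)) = x + 6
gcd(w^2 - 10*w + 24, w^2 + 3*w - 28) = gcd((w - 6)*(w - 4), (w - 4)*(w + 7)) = w - 4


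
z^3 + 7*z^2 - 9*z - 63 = (z - 3)*(z + 3)*(z + 7)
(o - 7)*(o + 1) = o^2 - 6*o - 7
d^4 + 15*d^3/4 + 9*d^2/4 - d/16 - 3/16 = (d - 1/4)*(d + 1/2)^2*(d + 3)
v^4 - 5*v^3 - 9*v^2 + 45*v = v*(v - 5)*(v - 3)*(v + 3)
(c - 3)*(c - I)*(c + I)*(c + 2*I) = c^4 - 3*c^3 + 2*I*c^3 + c^2 - 6*I*c^2 - 3*c + 2*I*c - 6*I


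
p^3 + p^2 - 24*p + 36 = (p - 3)*(p - 2)*(p + 6)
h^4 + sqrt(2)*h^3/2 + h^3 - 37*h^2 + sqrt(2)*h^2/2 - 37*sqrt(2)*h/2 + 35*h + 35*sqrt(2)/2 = (h - 5)*(h - 1)*(h + 7)*(h + sqrt(2)/2)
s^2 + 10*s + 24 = (s + 4)*(s + 6)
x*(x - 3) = x^2 - 3*x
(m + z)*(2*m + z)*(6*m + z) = 12*m^3 + 20*m^2*z + 9*m*z^2 + z^3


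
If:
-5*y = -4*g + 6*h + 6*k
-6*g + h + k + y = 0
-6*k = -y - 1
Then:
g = y/32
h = -47*y/48 - 1/6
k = y/6 + 1/6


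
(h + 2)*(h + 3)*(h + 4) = h^3 + 9*h^2 + 26*h + 24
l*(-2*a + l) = -2*a*l + l^2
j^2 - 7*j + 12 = (j - 4)*(j - 3)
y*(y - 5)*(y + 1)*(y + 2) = y^4 - 2*y^3 - 13*y^2 - 10*y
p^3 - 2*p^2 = p^2*(p - 2)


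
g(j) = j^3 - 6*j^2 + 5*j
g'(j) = 3*j^2 - 12*j + 5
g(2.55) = -9.68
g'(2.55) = -6.09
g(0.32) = 1.02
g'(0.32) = 1.47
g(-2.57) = -69.45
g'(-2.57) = 55.65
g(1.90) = -5.30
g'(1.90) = -6.97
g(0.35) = 1.06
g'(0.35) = 1.17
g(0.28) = 0.95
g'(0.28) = 1.88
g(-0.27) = -1.81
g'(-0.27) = 8.46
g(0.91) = 0.33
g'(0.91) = -3.44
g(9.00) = 288.00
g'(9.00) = 140.00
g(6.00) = 30.00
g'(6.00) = 41.00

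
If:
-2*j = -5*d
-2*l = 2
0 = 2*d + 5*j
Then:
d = 0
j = 0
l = -1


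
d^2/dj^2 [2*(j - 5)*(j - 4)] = 4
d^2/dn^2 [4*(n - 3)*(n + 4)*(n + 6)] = 24*n + 56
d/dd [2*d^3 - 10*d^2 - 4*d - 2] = 6*d^2 - 20*d - 4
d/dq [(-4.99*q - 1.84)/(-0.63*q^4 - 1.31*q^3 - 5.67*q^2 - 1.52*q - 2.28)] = (-9.4311*q^4 - 17.7106*q^3 - 35.5245*q^2 - 20.8656*q + 8.5804)/(0.3969*q^8 + 1.6506*q^7 + 8.8603*q^6 + 16.7706*q^5 + 39.0041*q^4 + 23.2104*q^3 + 28.1656*q^2 + 6.9312*q + 5.1984)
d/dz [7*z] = 7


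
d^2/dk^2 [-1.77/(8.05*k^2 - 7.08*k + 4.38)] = (229.40085*k^2 - 201.75876*k - 1.77*(16.1*k - 7.08)*(32.2*k - 14.16) + 124.81686)/(8.05*k^2 - 7.08*k + 4.38)^3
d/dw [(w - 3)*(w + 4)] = 2*w + 1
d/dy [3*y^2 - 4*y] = 6*y - 4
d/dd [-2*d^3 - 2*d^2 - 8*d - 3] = -6*d^2 - 4*d - 8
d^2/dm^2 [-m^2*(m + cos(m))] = m^2*cos(m) + 4*m*sin(m) - 6*m - 2*cos(m)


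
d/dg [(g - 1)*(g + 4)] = 2*g + 3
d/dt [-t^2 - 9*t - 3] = -2*t - 9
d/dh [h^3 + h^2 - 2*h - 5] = 3*h^2 + 2*h - 2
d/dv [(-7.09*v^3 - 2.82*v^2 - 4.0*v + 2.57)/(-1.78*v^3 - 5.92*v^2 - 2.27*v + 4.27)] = (36.9532*v^4 + 17.9486*v^3 - 94.3777*v^2 + 6.346*v - 11.2461)/(3.1684*v^6 + 21.0752*v^5 + 43.1276*v^4 + 11.6756*v^3 - 45.4039*v^2 - 19.3858*v + 18.2329)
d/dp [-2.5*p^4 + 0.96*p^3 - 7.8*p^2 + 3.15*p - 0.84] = -10.0*p^3 + 2.88*p^2 - 15.6*p + 3.15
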